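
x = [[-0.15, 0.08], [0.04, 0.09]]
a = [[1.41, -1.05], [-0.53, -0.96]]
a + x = [[1.26,-0.97], [-0.49,-0.87]]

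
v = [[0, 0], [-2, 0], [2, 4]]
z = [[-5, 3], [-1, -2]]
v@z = [[0, 0], [10, -6], [-14, -2]]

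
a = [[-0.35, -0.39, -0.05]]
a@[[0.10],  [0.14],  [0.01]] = [[-0.09]]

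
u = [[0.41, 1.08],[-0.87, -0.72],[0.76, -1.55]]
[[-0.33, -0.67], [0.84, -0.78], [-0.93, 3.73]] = u @ [[-1.04, 2.05], [0.09, -1.40]]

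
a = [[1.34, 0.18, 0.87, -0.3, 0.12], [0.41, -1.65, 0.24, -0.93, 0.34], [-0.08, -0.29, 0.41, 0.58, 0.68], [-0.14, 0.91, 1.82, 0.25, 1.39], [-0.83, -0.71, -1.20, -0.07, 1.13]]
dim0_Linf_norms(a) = [1.34, 1.65, 1.82, 0.93, 1.39]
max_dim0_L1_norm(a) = 4.54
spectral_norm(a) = 2.85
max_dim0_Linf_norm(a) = 1.82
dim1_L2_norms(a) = [1.64, 1.98, 1.03, 2.48, 1.98]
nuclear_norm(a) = 8.35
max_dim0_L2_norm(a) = 2.39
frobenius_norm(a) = 4.21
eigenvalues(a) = [(1.35+0.95j), (1.35-0.95j), (1.01+0j), (-1.12+0.85j), (-1.12-0.85j)]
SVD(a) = [[-0.38, 0.18, -0.50, 0.74, 0.13], [0.19, -0.37, -0.83, -0.35, -0.14], [-0.14, -0.35, 0.03, -0.13, 0.91], [-0.78, -0.49, 0.15, -0.12, -0.33], [0.44, -0.68, 0.2, 0.54, -0.12]] @ diag([2.8495666006063227, 2.1052891804500398, 2.0776992537707475, 0.6983766765052672, 0.622947416707751]) @ [[-0.24, -0.48, -0.8, -0.13, -0.23], [0.36, 0.37, -0.08, 0.01, -0.85], [-0.58, 0.61, -0.28, 0.46, 0.05], [0.62, 0.36, -0.52, -0.06, 0.46], [0.31, -0.37, -0.01, 0.87, -0.02]]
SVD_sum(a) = [[0.26, 0.52, 0.88, 0.14, 0.26], [-0.13, -0.25, -0.43, -0.07, -0.13], [0.10, 0.19, 0.33, 0.05, 0.10], [0.53, 1.06, 1.78, 0.29, 0.52], [-0.3, -0.59, -1.00, -0.16, -0.29]] + [[0.13,0.14,-0.03,0.0,-0.32], [-0.28,-0.29,0.06,-0.0,0.67], [-0.26,-0.28,0.06,-0.00,0.64], [-0.37,-0.38,0.08,-0.01,0.89], [-0.51,-0.53,0.11,-0.01,1.22]] + [[0.6,-0.63,0.29,-0.48,-0.06], [0.99,-1.05,0.48,-0.80,-0.09], [-0.03,0.04,-0.02,0.03,0.00], [-0.18,0.19,-0.09,0.15,0.02], [-0.24,0.25,-0.11,0.19,0.02]] + [[0.32, 0.19, -0.27, -0.03, 0.24], [-0.15, -0.09, 0.13, 0.02, -0.11], [-0.06, -0.03, 0.05, 0.01, -0.04], [-0.05, -0.03, 0.04, 0.01, -0.04], [0.23, 0.13, -0.20, -0.02, 0.17]] + [[0.03,-0.03,-0.0,0.07,-0.0], [-0.03,0.03,0.0,-0.08,0.0], [0.18,-0.21,-0.0,0.5,-0.01], [-0.07,0.08,0.00,-0.18,0.01], [-0.02,0.03,0.0,-0.07,0.00]]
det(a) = 5.42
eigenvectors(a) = [[0.01-0.16j, 0.01+0.16j, (0.57+0j), (-0.18-0.03j), (-0.18+0.03j)], [(-0.15+0.08j), -0.15-0.08j, 0.27+0.00j, (0.32-0.57j), (0.32+0.57j)], [(0.44-0.08j), (0.44+0.08j), (-0.49+0j), (0.21+0.05j), 0.21-0.05j], [0.69+0.00j, (0.69-0j), -0.56+0.00j, -0.67+0.00j, -0.67-0.00j], [(0.07+0.51j), (0.07-0.51j), (0.22+0j), (0.16-0.1j), 0.16+0.10j]]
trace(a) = 1.48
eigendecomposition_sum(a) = [[0.22-0.09j, 0.03+0.03j, (0.22-0.12j), -0.00-0.05j, (-0.11-0.21j)], [(-0.18-0.15j), 0.01-0.04j, (-0.21-0.13j), (-0.04+0.03j), (-0.13+0.2j)], [(0.36+0.52j), (-0.07+0.09j), (0.45+0.5j), 0.13-0.04j, 0.50-0.42j], [0.40+0.90j, (-0.13+0.12j), (0.54+0.9j), 0.21-0.02j, 0.87-0.50j], [-0.63+0.39j, -0.10-0.09j, -0.61+0.49j, 0.04+0.16j, (0.46+0.6j)]] + [[(0.22+0.09j), (0.03-0.03j), 0.22+0.12j, (-0+0.05j), (-0.11+0.21j)], [-0.18+0.15j, 0.01+0.04j, -0.21+0.13j, (-0.04-0.03j), -0.13-0.20j], [0.36-0.52j, (-0.07-0.09j), 0.45-0.50j, (0.13+0.04j), 0.50+0.42j], [(0.4-0.9j), -0.13-0.12j, (0.54-0.9j), (0.21+0.02j), (0.87+0.5j)], [(-0.63-0.39j), -0.10+0.09j, (-0.61-0.49j), 0.04-0.16j, 0.46-0.60j]] + [[0.90+0.00j, -0.10-0.00j, (0.15-0j), -0.16-0.00j, 0.32+0.00j], [0.43+0.00j, (-0.04-0j), 0.07-0.00j, (-0.07-0j), 0.15+0.00j], [-0.79-0.00j, (0.08+0j), (-0.13+0j), 0.14+0.00j, -0.28-0.00j], [(-0.89-0j), 0.09+0.00j, -0.15+0.00j, (0.15+0j), -0.32-0.00j], [0.36+0.00j, (-0.04-0j), 0.06-0.00j, -0.06-0.00j, (0.13+0j)]] + [[-0.05j, (0.11+0.2j), 0.14-0.13j, -0.07+0.13j, 0.01-0.07j],[0.18+0.07j, -0.82+0.15j, 0.30+0.66j, -0.39-0.40j, (0.22+0.1j)],[(-0.01+0.06j), -0.12-0.24j, -0.18+0.15j, (0.09-0.15j), -0.01+0.08j],[-0.02-0.19j, 0.54+0.66j, 0.44-0.59j, (-0.16+0.54j), -0.02-0.25j],[(0.04+0.04j), -0.23-0.08j, -0.02+0.21j, -0.04-0.16j, 0.04+0.06j]] + [[0.05j, 0.11-0.20j, 0.14+0.13j, (-0.07-0.13j), (0.01+0.07j)], [0.18-0.07j, (-0.82-0.15j), (0.3-0.66j), -0.39+0.40j, 0.22-0.10j], [-0.01-0.06j, (-0.12+0.24j), (-0.18-0.15j), (0.09+0.15j), -0.01-0.08j], [(-0.02+0.19j), (0.54-0.66j), 0.44+0.59j, (-0.16-0.54j), -0.02+0.25j], [0.04-0.04j, -0.23+0.08j, (-0.02-0.21j), -0.04+0.16j, (0.04-0.06j)]]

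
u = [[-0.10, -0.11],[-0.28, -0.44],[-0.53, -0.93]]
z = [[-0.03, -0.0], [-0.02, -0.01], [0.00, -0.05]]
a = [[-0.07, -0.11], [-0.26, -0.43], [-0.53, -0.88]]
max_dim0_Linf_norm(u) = 0.93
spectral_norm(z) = 0.05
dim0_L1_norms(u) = [0.91, 1.48]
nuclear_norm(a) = 1.15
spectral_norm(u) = 1.20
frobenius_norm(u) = 1.20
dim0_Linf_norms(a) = [0.53, 0.88]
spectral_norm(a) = 1.15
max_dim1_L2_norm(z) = 0.05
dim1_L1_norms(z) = [0.03, 0.03, 0.05]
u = z + a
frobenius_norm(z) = 0.06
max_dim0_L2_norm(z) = 0.05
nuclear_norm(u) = 1.24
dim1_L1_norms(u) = [0.21, 0.72, 1.46]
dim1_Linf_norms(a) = [0.11, 0.43, 0.88]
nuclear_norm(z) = 0.09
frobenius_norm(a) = 1.15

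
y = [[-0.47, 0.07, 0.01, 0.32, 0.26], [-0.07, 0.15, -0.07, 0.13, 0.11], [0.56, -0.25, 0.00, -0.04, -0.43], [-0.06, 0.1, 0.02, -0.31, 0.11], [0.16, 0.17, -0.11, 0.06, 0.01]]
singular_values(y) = [0.97, 0.43, 0.31, 0.0, 0.0]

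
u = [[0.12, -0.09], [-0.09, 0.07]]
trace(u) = 0.19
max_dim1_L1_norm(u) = 0.21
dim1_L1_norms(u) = [0.21, 0.16]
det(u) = 0.00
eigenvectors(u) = [[0.80, 0.61], [-0.61, 0.8]]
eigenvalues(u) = [0.19, 0.0]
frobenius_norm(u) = 0.19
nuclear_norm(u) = 0.19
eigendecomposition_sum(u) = [[0.12, -0.09], [-0.09, 0.07]] + [[0.0, 0.00], [0.00, 0.0]]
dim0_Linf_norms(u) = [0.12, 0.09]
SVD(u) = [[-0.8, 0.61],  [0.61, 0.80]] @ diag([0.18840770846134705, 0.0015922915386529914]) @ [[-0.8,0.61], [0.61,0.8]]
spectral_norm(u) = 0.19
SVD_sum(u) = [[0.12, -0.09],[-0.09, 0.07]] + [[0.00, 0.0],[0.00, 0.00]]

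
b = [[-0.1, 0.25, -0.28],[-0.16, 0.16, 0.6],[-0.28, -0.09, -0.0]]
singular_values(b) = [0.67, 0.34, 0.28]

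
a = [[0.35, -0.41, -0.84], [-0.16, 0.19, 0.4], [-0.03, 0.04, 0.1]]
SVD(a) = [[-0.90, -0.28, -0.33], [0.42, -0.39, -0.82], [0.10, -0.88, 0.47]] @ diag([1.1091494323539055, 0.013693771197997069, 0.00013167910534573932]) @ [[-0.35,  0.41,  0.84], [-0.72,  0.46,  -0.52], [0.6,  0.79,  -0.13]]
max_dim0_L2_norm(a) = 0.94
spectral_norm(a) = 1.11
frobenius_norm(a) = 1.11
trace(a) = 0.64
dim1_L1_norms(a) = [1.6, 0.75, 0.17]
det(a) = -0.00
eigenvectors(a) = [[-0.9,0.6,0.9], [0.42,0.79,-0.13], [0.08,-0.14,0.41]]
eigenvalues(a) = [0.62, -0.0, 0.02]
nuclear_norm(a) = 1.12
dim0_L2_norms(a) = [0.39, 0.45, 0.94]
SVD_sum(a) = [[0.35, -0.41, -0.84], [-0.16, 0.19, 0.40], [-0.04, 0.05, 0.09]] + [[0.0, -0.0, 0.00], [0.0, -0.0, 0.00], [0.01, -0.01, 0.01]] + [[-0.0, -0.0, 0.00], [-0.00, -0.00, 0.0], [0.00, 0.00, -0.00]]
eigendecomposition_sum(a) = [[0.35, -0.41, -0.88], [-0.16, 0.19, 0.41], [-0.03, 0.04, 0.08]] + [[-0.00, -0.00, 0.0], [-0.0, -0.0, 0.0], [0.00, 0.00, -0.00]] + [[0.0, 0.0, 0.04], [-0.00, -0.0, -0.01], [0.00, 0.0, 0.02]]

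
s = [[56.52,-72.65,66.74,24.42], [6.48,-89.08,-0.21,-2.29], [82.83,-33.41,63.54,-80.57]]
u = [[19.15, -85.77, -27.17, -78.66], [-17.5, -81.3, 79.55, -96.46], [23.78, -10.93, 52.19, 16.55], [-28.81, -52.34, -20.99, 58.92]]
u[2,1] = -10.93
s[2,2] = 63.54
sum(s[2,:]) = 32.390000000000015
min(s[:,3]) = -80.57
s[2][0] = 82.83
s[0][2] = 66.74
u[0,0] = 19.15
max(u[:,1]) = -10.93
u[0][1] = -85.77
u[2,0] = 23.78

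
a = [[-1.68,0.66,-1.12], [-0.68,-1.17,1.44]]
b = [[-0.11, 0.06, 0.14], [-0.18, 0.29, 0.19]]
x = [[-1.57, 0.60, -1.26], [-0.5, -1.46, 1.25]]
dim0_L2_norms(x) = [1.65, 1.58, 1.77]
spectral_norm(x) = 2.42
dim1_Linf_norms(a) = [1.68, 1.44]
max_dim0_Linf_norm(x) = 1.57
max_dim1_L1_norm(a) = 3.46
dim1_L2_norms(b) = [0.19, 0.39]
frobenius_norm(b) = 0.43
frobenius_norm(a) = 2.90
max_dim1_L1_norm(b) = 0.66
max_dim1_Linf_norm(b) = 0.29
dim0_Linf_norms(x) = [1.57, 1.46, 1.26]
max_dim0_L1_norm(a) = 2.56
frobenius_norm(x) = 2.89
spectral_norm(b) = 0.42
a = x + b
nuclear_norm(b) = 0.51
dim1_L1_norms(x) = [3.43, 3.21]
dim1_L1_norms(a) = [3.46, 3.29]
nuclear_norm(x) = 4.00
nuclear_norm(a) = 4.05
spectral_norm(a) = 2.34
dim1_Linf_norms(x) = [1.57, 1.46]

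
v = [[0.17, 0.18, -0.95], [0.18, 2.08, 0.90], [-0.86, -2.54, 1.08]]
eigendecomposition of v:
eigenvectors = [[-0.94+0.00j, (-0.32+0.21j), -0.32-0.21j], [(0.19+0j), -0.10-0.48j, (-0.1+0.48j)], [-0.27+0.00j, (0.79+0j), 0.79-0.00j]]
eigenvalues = [(-0.14+0j), (1.74+1.3j), (1.74-1.3j)]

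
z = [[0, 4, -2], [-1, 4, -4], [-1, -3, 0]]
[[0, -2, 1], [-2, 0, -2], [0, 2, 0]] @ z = [[1, -11, 8], [2, -2, 4], [-2, 8, -8]]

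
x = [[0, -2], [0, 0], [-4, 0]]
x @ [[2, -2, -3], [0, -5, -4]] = [[0, 10, 8], [0, 0, 0], [-8, 8, 12]]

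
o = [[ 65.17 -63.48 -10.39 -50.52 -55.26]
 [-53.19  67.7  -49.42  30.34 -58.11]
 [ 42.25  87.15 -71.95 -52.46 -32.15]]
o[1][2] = -49.42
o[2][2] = -71.95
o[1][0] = -53.19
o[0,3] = -50.52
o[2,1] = 87.15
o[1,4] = -58.11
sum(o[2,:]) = -27.159999999999997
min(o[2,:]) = -71.95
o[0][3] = -50.52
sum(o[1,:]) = -62.67999999999999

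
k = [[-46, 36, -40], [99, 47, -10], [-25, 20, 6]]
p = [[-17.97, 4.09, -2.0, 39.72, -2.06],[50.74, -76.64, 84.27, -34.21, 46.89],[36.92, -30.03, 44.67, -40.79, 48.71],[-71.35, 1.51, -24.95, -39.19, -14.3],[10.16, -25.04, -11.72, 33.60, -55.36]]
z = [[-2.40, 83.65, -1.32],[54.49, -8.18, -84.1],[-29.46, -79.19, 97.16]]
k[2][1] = 20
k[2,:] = [-25, 20, 6]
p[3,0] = -71.35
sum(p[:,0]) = 8.500000000000004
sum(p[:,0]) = 8.500000000000004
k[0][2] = -40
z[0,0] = -2.4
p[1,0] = 50.74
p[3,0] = -71.35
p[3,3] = -39.19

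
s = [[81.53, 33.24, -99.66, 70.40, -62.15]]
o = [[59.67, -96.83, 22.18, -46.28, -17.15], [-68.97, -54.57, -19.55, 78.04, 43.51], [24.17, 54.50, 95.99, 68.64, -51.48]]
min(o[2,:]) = -51.48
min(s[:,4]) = -62.15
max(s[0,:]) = 81.53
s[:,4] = [-62.15]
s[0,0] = 81.53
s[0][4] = -62.15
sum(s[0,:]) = 23.36000000000002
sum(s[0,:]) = 23.36000000000002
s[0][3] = 70.4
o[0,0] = 59.67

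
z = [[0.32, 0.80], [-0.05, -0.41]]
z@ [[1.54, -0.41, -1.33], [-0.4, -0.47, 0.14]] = [[0.17, -0.51, -0.31], [0.09, 0.21, 0.01]]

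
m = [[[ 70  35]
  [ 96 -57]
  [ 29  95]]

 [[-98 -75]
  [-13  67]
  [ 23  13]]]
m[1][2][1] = 13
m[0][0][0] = 70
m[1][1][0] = -13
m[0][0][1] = 35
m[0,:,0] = [70, 96, 29]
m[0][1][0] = 96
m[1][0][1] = -75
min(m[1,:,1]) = -75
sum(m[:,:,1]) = 78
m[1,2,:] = [23, 13]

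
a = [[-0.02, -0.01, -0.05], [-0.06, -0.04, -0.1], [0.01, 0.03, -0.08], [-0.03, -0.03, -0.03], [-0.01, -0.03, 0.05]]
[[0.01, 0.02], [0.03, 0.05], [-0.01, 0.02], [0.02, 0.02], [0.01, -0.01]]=a@ [[-0.33, -0.17], [-0.24, -0.18], [0.0, -0.36]]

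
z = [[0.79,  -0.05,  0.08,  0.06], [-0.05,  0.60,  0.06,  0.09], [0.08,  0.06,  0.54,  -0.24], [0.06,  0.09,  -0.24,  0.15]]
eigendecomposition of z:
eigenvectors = [[0.12, 0.95, 0.24, -0.15], [0.19, -0.16, 0.83, 0.5], [-0.43, 0.27, -0.33, 0.8], [-0.87, -0.03, 0.37, -0.31]]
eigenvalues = [0.0, 0.82, 0.6, 0.66]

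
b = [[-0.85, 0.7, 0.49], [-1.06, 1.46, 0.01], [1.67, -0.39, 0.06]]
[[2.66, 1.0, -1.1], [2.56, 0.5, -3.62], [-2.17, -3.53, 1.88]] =b@[[-1.17, -2.44, 0.58], [0.89, -1.43, -2.07], [2.13, -0.14, 1.71]]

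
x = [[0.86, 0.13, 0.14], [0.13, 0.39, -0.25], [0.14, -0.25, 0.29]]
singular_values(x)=[0.9, 0.59, 0.04]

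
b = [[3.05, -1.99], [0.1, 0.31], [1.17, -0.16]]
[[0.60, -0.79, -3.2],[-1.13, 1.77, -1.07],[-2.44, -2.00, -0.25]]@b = [[-1.99, -0.93], [-4.52, 2.97], [-7.93, 4.28]]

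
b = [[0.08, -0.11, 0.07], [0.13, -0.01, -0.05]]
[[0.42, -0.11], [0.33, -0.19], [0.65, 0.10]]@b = [[0.02, -0.05, 0.03], [0.00, -0.03, 0.03], [0.06, -0.07, 0.04]]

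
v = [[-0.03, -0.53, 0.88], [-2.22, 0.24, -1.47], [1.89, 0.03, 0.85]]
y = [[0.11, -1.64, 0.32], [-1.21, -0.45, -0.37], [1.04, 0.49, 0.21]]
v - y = [[-0.14,  1.11,  0.56],[-1.01,  0.69,  -1.10],[0.85,  -0.46,  0.64]]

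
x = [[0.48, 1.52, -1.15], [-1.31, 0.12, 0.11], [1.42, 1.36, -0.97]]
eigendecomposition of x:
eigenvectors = [[(-0.64+0j), -0.64-0.00j, 0.06+0.00j],  [(-0.07-0.44j), -0.07+0.44j, 0.59+0.00j],  [-0.50+0.38j, -0.50-0.38j, (0.8+0j)]]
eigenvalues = [(-0.26+1.72j), (-0.26-1.72j), (0.14+0j)]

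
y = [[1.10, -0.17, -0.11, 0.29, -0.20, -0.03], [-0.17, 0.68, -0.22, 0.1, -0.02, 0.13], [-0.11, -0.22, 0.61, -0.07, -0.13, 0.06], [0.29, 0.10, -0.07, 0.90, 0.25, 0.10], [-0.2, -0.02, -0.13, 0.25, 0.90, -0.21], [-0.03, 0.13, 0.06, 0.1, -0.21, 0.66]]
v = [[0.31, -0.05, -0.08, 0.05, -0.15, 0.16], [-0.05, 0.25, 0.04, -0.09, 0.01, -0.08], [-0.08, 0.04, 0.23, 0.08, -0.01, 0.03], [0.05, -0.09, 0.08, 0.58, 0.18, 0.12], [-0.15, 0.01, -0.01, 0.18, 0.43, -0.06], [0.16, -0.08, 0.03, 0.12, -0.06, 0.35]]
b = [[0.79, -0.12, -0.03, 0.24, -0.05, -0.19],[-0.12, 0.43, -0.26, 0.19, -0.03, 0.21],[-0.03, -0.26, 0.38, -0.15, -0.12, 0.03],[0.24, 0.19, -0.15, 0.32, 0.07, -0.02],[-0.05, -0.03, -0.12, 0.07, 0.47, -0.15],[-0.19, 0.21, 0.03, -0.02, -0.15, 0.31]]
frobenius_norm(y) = 2.21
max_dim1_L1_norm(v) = 1.1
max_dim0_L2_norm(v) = 0.63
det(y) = 0.11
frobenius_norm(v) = 1.06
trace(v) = 2.15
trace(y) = 4.85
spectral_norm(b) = 0.97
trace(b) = 2.70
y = b + v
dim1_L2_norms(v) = [0.39, 0.28, 0.26, 0.63, 0.49, 0.42]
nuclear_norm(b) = 2.70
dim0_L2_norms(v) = [0.39, 0.28, 0.26, 0.63, 0.49, 0.42]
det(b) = 0.00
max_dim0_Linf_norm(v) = 0.58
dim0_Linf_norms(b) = [0.79, 0.43, 0.38, 0.32, 0.47, 0.31]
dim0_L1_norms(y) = [1.9, 1.32, 1.2, 1.71, 1.71, 1.19]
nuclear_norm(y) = 4.85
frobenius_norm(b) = 1.42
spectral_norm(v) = 0.74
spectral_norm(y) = 1.33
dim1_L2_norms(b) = [0.86, 0.59, 0.5, 0.47, 0.52, 0.45]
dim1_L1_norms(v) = [0.8, 0.52, 0.47, 1.1, 0.84, 0.8]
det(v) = 0.00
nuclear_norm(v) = 2.15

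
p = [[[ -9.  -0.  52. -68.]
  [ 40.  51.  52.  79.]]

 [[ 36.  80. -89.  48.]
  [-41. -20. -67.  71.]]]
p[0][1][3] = 79.0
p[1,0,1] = 80.0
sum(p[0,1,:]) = 222.0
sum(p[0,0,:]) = -25.0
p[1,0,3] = 48.0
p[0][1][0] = 40.0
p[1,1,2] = -67.0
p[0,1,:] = [40.0, 51.0, 52.0, 79.0]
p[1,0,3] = 48.0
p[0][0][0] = -9.0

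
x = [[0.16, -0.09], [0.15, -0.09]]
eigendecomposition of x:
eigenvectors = [[0.75, 0.47], [0.66, 0.89]]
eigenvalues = [0.08, -0.01]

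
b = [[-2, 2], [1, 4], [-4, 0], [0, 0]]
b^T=[[-2, 1, -4, 0], [2, 4, 0, 0]]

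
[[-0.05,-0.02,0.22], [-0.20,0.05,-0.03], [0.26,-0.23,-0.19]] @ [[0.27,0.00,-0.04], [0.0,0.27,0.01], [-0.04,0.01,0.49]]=[[-0.02, -0.0, 0.11],[-0.05, 0.01, -0.01],[0.08, -0.06, -0.11]]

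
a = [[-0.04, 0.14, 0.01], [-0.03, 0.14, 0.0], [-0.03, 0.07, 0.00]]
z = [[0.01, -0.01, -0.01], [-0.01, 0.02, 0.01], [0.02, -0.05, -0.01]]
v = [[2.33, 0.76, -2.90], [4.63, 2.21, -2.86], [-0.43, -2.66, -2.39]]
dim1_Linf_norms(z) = [0.01, 0.02, 0.05]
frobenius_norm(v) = 7.87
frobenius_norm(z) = 0.06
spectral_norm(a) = 0.22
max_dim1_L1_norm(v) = 9.7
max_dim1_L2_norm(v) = 5.87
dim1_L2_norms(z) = [0.02, 0.02, 0.05]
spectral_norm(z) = 0.06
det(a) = 0.00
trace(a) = 0.10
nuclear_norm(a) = 0.24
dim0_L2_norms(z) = [0.02, 0.05, 0.02]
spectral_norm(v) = 6.90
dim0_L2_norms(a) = [0.06, 0.21, 0.01]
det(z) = 0.00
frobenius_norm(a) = 0.22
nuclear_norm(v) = 11.13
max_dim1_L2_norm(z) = 0.05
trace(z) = 0.02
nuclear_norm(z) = 0.07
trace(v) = 2.15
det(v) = 12.27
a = v @ z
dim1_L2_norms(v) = [3.8, 5.87, 3.6]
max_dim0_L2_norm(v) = 5.2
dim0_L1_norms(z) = [0.04, 0.08, 0.03]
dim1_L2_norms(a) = [0.15, 0.14, 0.08]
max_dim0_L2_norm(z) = 0.05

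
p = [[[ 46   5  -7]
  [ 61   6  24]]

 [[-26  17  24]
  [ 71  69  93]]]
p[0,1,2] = 24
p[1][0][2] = 24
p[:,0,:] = [[46, 5, -7], [-26, 17, 24]]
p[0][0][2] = -7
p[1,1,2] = 93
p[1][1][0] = 71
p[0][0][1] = 5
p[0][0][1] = 5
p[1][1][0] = 71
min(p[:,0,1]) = 5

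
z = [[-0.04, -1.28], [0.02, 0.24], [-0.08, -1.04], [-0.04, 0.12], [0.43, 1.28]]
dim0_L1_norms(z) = [0.61, 3.96]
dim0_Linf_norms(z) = [0.43, 1.28]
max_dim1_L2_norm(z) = 1.35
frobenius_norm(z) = 2.15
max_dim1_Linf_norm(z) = 1.28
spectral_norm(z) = 2.13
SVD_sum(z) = [[-0.2, -1.26], [0.04, 0.24], [-0.16, -1.03], [0.02, 0.11], [0.21, 1.32]] + [[0.16, -0.02], [-0.02, 0.0], [0.08, -0.01], [-0.06, 0.01], [0.22, -0.04]]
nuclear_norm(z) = 2.43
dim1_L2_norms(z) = [1.28, 0.24, 1.04, 0.13, 1.35]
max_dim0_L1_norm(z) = 3.96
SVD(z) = [[0.6, -0.54],  [-0.11, 0.06],  [0.49, -0.28],  [-0.05, 0.2],  [-0.62, -0.76]] @ diag([2.1303443351167983, 0.294844050026054]) @ [[-0.16, -0.99], [-0.99, 0.16]]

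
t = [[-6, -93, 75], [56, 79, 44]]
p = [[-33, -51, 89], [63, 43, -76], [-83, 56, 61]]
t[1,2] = 44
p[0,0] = -33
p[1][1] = 43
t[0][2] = 75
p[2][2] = 61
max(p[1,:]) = 63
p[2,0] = -83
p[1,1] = 43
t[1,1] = 79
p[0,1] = -51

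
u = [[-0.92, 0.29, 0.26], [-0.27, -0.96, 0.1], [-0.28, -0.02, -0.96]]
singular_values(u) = [1.0, 1.0, 1.0]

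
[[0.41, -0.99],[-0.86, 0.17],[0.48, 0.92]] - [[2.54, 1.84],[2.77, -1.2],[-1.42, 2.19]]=[[-2.13, -2.83], [-3.63, 1.37], [1.9, -1.27]]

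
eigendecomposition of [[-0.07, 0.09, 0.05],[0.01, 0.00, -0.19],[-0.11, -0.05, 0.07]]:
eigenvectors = [[(0.16+0j), (0.7+0j), (0.7-0j)],  [(0.76+0j), -0.20+0.56j, (-0.2-0.56j)],  [(-0.63+0j), (0.23+0.33j), 0.23-0.33j]]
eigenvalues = [(0.16+0j), (-0.08+0.1j), (-0.08-0.1j)]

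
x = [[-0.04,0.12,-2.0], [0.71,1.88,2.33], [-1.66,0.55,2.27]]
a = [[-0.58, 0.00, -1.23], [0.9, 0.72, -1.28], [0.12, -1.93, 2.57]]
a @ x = [[2.06, -0.75, -1.63], [2.60, 0.76, -3.03], [-5.64, -2.20, 1.1]]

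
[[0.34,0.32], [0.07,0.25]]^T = [[0.34, 0.07], [0.32, 0.25]]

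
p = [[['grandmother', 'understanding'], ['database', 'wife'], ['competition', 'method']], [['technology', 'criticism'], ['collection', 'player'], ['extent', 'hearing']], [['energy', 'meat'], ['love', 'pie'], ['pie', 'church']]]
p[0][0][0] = 'grandmother'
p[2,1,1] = 'pie'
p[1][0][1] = 'criticism'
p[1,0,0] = 'technology'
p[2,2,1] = 'church'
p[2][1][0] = 'love'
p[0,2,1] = 'method'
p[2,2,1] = 'church'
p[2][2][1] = 'church'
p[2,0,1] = 'meat'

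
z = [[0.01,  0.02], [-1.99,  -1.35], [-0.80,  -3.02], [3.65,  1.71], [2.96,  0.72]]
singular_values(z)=[5.95, 2.39]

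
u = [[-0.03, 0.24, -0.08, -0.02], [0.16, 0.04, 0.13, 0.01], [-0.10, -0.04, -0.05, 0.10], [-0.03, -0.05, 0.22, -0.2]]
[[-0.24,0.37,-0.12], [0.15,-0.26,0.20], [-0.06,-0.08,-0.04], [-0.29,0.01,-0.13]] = u @ [[1.93, -0.59, 1.11], [-1.03, 0.87, -0.22], [-0.94, -1.38, 0.18], [0.40, -1.71, 0.76]]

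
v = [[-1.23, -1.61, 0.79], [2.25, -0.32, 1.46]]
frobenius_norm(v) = 3.47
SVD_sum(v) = [[-0.88, -0.09, -0.38], [2.38, 0.24, 1.03]] + [[-0.35, -1.52, 1.17], [-0.13, -0.56, 0.43]]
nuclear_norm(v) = 4.85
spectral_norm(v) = 2.78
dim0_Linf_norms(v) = [2.25, 1.61, 1.46]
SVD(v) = [[-0.35, 0.94],[0.94, 0.35]] @ diag([2.7753581177798674, 2.0791794819287226]) @ [[0.91, 0.09, 0.39], [-0.18, -0.78, 0.60]]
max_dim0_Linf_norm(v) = 2.25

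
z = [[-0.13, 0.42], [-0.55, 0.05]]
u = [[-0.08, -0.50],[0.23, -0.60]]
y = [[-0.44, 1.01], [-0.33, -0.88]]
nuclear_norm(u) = 1.00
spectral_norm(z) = 0.60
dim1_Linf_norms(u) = [0.5, 0.6]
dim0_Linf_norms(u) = [0.23, 0.6]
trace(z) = -0.08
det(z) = 0.22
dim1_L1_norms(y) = [1.45, 1.21]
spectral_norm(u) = 0.79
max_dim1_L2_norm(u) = 0.64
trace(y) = -1.32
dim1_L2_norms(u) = [0.51, 0.64]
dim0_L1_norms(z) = [0.68, 0.47]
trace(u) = -0.68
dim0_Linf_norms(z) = [0.55, 0.42]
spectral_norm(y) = 1.35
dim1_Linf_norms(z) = [0.42, 0.55]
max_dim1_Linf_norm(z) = 0.55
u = z @ y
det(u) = 0.16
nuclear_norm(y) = 1.88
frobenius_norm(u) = 0.82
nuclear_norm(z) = 0.97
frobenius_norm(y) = 1.45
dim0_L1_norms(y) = [0.77, 1.89]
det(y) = 0.72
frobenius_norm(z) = 0.71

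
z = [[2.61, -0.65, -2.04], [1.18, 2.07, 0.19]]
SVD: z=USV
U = [[-0.98,-0.22], [-0.22,0.98]]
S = [3.42, 2.33]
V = [[-0.82, 0.05, 0.57], [0.25, 0.93, 0.27]]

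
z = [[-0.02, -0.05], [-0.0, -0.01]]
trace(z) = -0.03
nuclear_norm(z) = 0.06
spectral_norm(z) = 0.05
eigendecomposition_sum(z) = [[-0.02,-0.1], [-0.0,-0.0]] + [[-0.0, 0.05],[-0.00, -0.01]]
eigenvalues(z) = [-0.02, -0.01]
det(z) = 0.00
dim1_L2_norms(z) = [0.05, 0.01]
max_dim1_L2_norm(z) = 0.05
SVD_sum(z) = [[-0.02,  -0.05], [-0.00,  -0.01]] + [[-0.0, 0.00], [0.00, -0.00]]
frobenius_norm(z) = 0.05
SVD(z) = [[0.99, -0.17], [0.17, 0.99]] @ diag([0.05464985704219043, 0.0036596619062625783]) @ [[-0.36, -0.93], [0.93, -0.36]]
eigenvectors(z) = [[1.00, -0.98], [0.00, 0.2]]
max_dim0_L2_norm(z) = 0.05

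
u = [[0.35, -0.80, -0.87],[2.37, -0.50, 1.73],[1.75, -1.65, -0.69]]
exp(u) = [[0.37,0.07,-0.57], [1.48,-0.22,-0.32], [-0.41,-0.47,-0.15]]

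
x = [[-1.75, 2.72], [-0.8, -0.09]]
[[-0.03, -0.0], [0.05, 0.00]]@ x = [[0.05, -0.08],[-0.09, 0.14]]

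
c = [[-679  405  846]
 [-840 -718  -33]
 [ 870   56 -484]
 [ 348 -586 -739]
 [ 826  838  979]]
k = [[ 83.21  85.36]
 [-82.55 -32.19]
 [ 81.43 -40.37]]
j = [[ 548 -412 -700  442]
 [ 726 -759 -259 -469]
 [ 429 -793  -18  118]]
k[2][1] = -40.37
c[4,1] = 838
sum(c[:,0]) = 525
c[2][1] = 56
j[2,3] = 118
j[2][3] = 118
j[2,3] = 118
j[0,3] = 442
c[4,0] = 826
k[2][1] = -40.37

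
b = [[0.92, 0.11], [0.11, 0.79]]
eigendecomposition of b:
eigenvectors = [[0.87, -0.50],[0.5, 0.87]]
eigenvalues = [0.98, 0.73]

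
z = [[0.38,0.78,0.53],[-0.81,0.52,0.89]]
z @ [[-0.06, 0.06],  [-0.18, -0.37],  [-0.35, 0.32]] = [[-0.35, -0.1],  [-0.36, 0.04]]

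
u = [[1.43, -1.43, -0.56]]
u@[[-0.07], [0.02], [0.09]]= [[-0.18]]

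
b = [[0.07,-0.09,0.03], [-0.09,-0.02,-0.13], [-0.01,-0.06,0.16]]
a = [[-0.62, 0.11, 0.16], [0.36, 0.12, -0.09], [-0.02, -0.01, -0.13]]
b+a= [[-0.55, 0.02, 0.19],[0.27, 0.1, -0.22],[-0.03, -0.07, 0.03]]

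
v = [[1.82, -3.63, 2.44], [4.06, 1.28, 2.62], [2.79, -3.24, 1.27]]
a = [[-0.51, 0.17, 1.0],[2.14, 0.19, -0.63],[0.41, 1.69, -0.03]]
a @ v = [[2.55, -1.17, 0.47], [2.91, -5.48, 4.92], [7.52, 0.77, 5.39]]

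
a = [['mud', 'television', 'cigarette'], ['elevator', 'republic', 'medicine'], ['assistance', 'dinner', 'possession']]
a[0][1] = 'television'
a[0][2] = 'cigarette'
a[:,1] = ['television', 'republic', 'dinner']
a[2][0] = 'assistance'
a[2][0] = 'assistance'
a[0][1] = 'television'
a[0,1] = 'television'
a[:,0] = ['mud', 'elevator', 'assistance']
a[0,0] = 'mud'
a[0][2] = 'cigarette'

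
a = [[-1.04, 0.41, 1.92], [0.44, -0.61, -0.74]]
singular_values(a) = [2.43, 0.4]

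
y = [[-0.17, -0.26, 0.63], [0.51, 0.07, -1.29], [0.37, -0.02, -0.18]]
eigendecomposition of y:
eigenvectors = [[(0.03-0.24j), 0.03+0.24j, (0.7+0j)], [-0.92+0.00j, (-0.92-0j), (-0.57+0j)], [(-0.29+0.09j), -0.29-0.09j, (0.44+0j)]]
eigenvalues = [(-0.36+0.25j), (-0.36-0.25j), (0.44+0j)]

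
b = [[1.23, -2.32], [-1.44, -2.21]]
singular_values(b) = [3.21, 1.89]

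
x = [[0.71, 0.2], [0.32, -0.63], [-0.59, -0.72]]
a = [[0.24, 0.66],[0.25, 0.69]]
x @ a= [[0.22, 0.61], [-0.08, -0.22], [-0.32, -0.89]]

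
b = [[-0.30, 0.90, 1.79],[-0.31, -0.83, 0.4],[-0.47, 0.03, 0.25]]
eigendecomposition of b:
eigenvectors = [[0.89+0.00j, 0.89-0.00j, (0.53+0j)], [-0.01+0.22j, -0.01-0.22j, -0.81+0.00j], [(0.13+0.38j), (0.13-0.38j), (0.27+0j)]]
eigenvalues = [(-0.06+0.99j), (-0.06-0.99j), (-0.76+0j)]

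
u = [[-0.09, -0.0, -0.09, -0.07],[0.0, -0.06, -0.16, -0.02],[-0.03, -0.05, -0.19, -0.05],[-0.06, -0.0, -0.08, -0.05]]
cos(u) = [[0.99, -0.0, -0.02, -0.01], [-0.0, 0.99, -0.02, -0.01], [-0.01, -0.01, 0.97, -0.01], [-0.01, -0.00, -0.01, 0.99]]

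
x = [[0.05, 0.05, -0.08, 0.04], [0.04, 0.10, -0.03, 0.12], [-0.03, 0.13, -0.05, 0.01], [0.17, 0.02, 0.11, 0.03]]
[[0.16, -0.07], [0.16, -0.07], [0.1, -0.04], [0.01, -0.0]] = x @ [[0.63,-0.26], [0.42,-0.17], [-1.14,0.46], [0.53,-0.22]]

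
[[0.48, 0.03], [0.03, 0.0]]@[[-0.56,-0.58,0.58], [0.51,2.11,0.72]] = [[-0.25,  -0.22,  0.3], [-0.02,  -0.02,  0.02]]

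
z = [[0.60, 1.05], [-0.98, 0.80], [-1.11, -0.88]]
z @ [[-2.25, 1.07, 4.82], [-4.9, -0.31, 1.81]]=[[-6.5, 0.32, 4.79], [-1.72, -1.3, -3.28], [6.81, -0.91, -6.94]]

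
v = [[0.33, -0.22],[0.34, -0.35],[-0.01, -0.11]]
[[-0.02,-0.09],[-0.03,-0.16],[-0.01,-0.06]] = v @ [[0.02,  0.11], [0.11,  0.57]]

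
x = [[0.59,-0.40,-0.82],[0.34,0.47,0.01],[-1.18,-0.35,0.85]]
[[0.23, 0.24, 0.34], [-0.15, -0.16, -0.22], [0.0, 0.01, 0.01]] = x@[[0.09, 0.09, 0.13], [-0.39, -0.40, -0.57], [-0.03, -0.03, -0.04]]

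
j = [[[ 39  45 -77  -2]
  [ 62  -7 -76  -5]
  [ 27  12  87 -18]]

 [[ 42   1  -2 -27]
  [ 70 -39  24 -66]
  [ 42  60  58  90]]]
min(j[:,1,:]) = -76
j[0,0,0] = 39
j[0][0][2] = -77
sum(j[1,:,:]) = 253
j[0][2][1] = 12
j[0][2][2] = 87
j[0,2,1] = 12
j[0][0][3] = -2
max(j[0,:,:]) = 87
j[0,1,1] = -7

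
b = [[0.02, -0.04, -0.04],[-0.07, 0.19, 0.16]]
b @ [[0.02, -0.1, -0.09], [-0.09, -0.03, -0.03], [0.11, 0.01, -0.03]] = [[-0.0,-0.00,0.00], [-0.0,0.00,-0.0]]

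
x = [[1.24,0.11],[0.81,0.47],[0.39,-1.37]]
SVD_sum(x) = [[1.23, -0.09], [0.77, -0.06], [0.49, -0.04]] + [[0.01, 0.2], [0.04, 0.53], [-0.1, -1.33]]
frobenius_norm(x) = 2.11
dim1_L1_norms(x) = [1.35, 1.28, 1.76]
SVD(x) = [[-0.80,-0.14],[-0.51,-0.36],[-0.32,0.92]] @ diag([1.5320076676314989, 1.4521200041037572]) @ [[-1.0, 0.07],[-0.07, -1.0]]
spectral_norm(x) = 1.53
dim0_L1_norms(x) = [2.44, 1.95]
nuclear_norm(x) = 2.98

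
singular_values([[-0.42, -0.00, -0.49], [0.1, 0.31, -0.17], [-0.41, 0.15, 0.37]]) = [0.65, 0.58, 0.34]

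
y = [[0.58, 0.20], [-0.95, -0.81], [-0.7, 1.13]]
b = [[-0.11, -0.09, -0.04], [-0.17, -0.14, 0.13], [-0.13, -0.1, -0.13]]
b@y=[[0.05, 0.01], [-0.06, 0.23], [0.11, -0.09]]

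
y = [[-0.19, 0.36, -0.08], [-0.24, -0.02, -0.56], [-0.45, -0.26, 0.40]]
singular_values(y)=[0.73, 0.55, 0.38]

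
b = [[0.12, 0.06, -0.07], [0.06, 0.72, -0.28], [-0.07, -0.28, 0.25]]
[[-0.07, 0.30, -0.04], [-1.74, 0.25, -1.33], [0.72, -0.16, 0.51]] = b @ [[0.93, 2.56, 0.74],[-2.25, 0.3, -1.83],[0.61, 0.43, 0.2]]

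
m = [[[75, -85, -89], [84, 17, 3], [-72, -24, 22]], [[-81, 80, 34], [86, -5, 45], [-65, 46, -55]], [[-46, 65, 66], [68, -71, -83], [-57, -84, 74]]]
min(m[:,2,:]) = -84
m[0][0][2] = -89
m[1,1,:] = [86, -5, 45]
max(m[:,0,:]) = 80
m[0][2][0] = -72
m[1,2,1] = 46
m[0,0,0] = 75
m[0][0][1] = -85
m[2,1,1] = -71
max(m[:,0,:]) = 80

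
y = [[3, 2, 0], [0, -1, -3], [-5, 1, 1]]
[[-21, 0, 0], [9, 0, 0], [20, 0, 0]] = y @ [[-5, 0, 0], [-3, 0, 0], [-2, 0, 0]]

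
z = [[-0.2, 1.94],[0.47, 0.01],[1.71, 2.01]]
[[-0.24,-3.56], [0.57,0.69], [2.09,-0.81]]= z@[[1.22,1.5], [0.0,-1.68]]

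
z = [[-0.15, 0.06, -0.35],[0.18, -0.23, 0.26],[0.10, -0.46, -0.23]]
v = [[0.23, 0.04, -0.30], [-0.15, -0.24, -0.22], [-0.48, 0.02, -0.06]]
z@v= [[0.12, -0.03, 0.05], [-0.05, 0.07, -0.02], [0.20, 0.11, 0.08]]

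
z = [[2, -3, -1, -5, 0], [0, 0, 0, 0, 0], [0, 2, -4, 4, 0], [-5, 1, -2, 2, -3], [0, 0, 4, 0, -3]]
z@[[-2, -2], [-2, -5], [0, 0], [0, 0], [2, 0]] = [[2, 11], [0, 0], [-4, -10], [2, 5], [-6, 0]]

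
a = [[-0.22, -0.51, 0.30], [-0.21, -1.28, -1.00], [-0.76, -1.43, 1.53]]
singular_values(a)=[2.33, 1.61, 0.0]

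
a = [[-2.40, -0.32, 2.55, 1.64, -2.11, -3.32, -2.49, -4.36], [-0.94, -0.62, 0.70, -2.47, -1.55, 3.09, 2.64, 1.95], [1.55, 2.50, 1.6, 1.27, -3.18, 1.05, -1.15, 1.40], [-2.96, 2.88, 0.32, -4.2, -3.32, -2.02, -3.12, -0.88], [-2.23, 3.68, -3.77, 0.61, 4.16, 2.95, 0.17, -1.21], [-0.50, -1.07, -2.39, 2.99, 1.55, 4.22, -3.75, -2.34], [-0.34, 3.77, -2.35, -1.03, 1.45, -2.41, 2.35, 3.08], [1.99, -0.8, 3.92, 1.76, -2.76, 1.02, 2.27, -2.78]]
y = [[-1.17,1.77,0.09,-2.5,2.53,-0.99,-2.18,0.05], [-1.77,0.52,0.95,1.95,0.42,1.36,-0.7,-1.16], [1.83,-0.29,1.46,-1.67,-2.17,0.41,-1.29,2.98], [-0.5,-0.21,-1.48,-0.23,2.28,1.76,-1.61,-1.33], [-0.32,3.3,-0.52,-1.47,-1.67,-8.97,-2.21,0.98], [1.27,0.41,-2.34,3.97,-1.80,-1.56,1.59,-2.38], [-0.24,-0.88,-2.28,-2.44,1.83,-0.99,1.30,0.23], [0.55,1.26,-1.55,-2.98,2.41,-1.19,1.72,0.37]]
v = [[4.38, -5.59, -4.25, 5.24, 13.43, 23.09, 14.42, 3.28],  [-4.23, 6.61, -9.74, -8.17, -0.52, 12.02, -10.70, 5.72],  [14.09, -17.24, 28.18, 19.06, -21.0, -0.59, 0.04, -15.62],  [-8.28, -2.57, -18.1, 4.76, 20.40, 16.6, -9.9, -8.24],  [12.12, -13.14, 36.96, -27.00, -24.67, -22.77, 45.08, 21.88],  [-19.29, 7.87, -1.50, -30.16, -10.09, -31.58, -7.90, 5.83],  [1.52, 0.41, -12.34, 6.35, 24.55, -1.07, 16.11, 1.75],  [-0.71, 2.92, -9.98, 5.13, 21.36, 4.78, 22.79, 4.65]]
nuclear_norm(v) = 253.55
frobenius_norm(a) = 19.46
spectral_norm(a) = 10.99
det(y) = 299.52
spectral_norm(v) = 89.88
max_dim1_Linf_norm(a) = 4.36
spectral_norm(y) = 10.74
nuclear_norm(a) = 47.53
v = y @ a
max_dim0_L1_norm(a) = 20.08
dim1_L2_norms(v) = [32.06, 22.7, 48.36, 35.82, 77.8, 50.41, 32.58, 33.99]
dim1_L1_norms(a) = [19.19, 13.96, 13.7, 19.7, 18.78, 18.81, 16.78, 17.3]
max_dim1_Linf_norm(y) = 8.97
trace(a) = 2.33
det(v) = 44432062.13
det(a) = 151929.60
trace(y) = -0.98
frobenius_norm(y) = 15.96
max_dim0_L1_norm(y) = 17.23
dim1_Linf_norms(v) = [23.09, 12.02, 28.18, 20.4, 45.08, 31.58, 24.55, 22.79]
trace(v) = 8.44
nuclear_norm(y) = 34.98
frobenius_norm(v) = 126.39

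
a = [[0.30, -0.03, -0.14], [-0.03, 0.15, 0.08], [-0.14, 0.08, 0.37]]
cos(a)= [[0.95, 0.01, 0.05],[0.01, 0.99, -0.02],[0.05, -0.02, 0.92]]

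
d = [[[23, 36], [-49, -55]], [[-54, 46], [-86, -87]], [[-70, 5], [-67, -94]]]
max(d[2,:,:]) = 5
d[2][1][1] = -94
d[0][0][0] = 23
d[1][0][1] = 46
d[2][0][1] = 5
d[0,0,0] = 23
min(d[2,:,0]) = -70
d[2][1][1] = -94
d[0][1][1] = -55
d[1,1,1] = -87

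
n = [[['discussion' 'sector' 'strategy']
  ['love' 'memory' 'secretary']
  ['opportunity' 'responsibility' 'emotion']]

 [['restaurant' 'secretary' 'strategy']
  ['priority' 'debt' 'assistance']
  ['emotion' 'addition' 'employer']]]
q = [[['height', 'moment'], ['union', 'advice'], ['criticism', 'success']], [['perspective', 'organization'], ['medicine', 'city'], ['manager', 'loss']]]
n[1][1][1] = 'debt'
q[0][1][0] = 'union'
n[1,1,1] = 'debt'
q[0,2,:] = ['criticism', 'success']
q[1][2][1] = 'loss'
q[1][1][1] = 'city'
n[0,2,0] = 'opportunity'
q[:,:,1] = [['moment', 'advice', 'success'], ['organization', 'city', 'loss']]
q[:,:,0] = [['height', 'union', 'criticism'], ['perspective', 'medicine', 'manager']]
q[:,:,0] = [['height', 'union', 'criticism'], ['perspective', 'medicine', 'manager']]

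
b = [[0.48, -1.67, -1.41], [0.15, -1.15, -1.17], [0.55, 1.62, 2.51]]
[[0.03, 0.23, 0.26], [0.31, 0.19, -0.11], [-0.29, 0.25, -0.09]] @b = [[0.19, 0.11, 0.34], [0.12, -0.91, -0.94], [-0.15, 0.05, -0.11]]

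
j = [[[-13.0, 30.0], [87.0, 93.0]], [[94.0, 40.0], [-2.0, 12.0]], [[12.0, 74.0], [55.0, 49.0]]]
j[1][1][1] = 12.0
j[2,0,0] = 12.0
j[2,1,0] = 55.0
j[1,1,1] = 12.0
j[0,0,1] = 30.0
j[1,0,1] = 40.0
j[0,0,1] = 30.0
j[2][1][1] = 49.0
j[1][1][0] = -2.0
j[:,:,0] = [[-13.0, 87.0], [94.0, -2.0], [12.0, 55.0]]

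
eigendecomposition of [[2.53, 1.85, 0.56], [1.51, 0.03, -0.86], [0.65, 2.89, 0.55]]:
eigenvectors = [[(-0.85+0j), -0.11+0.25j, -0.11-0.25j], [-0.26+0.00j, (0.22-0.44j), (0.22+0.44j)], [(-0.46+0j), -0.83+0.00j, -0.83-0.00j]]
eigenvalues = [(3.41+0j), (-0.15+1.34j), (-0.15-1.34j)]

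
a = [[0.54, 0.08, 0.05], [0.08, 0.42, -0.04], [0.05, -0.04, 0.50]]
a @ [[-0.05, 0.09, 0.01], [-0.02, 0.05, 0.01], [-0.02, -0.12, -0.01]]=[[-0.03, 0.05, 0.01],[-0.01, 0.03, 0.01],[-0.01, -0.06, -0.0]]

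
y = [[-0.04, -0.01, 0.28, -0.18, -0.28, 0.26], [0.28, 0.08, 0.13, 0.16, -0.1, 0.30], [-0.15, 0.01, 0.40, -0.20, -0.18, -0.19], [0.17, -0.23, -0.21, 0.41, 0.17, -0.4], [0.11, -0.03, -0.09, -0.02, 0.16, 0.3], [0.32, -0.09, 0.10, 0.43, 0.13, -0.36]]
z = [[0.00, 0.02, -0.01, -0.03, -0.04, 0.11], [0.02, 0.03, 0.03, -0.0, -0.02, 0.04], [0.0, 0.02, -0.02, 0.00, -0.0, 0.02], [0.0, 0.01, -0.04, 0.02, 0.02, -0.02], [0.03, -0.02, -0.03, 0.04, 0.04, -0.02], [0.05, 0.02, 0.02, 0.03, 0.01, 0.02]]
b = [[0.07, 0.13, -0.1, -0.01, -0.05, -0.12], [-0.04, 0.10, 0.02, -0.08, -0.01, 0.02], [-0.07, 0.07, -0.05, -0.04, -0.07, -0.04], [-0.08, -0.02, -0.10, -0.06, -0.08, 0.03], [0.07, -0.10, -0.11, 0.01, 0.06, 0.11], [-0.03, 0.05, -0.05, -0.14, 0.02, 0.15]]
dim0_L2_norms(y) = [0.5, 0.26, 0.56, 0.67, 0.44, 0.76]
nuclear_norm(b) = 0.90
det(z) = 0.00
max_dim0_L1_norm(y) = 1.81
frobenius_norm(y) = 1.36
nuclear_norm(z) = 0.33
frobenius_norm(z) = 0.18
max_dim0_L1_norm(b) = 0.47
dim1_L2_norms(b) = [0.22, 0.14, 0.14, 0.17, 0.21, 0.22]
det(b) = 0.00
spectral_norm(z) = 0.15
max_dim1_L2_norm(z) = 0.12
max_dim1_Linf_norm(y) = 0.43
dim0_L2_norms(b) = [0.15, 0.21, 0.19, 0.18, 0.13, 0.23]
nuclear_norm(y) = 2.56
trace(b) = 0.27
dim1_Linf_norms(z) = [0.11, 0.04, 0.02, 0.04, 0.04, 0.05]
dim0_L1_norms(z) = [0.1, 0.12, 0.15, 0.12, 0.13, 0.23]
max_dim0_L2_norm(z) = 0.12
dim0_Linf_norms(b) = [0.08, 0.13, 0.11, 0.14, 0.08, 0.15]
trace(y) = 0.65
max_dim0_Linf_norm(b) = 0.15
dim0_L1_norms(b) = [0.36, 0.47, 0.43, 0.34, 0.29, 0.47]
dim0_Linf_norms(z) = [0.05, 0.03, 0.04, 0.04, 0.04, 0.11]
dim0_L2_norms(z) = [0.06, 0.05, 0.07, 0.06, 0.06, 0.12]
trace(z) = 0.09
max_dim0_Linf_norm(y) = 0.43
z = b @ y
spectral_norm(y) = 1.04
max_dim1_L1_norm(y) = 1.59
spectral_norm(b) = 0.28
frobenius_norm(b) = 0.45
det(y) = -0.00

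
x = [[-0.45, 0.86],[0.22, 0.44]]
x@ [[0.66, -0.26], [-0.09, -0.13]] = [[-0.37, 0.01], [0.11, -0.11]]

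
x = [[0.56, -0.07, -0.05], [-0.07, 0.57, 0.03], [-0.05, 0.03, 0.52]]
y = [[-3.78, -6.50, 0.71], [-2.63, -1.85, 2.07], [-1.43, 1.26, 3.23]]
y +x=[[-3.22, -6.57, 0.66], [-2.70, -1.28, 2.10], [-1.48, 1.29, 3.75]]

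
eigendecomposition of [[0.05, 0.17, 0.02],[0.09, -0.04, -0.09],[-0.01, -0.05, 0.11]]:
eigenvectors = [[0.67, -0.77, -0.65], [-0.73, -0.11, -0.52], [-0.12, -0.62, 0.55]]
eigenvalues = [-0.14, 0.09, 0.17]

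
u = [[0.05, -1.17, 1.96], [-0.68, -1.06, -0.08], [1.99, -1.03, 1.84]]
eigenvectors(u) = [[-0.54,0.68,-0.39], [0.10,0.71,0.71], [-0.83,-0.17,0.58]]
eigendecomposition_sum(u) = [[1.0,-0.61,1.41],[-0.19,0.11,-0.26],[1.53,-0.93,2.15]] + [[-0.77,  -0.77,  0.41],[-0.81,  -0.81,  0.43],[0.20,  0.2,  -0.11]] + [[-0.18, 0.20, 0.14], [0.32, -0.36, -0.25], [0.26, -0.3, -0.21]]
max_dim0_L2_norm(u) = 2.69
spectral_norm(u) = 3.46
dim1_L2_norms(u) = [2.28, 1.26, 2.9]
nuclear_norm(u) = 5.83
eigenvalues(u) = [3.27, -1.69, -0.75]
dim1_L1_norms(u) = [3.18, 1.82, 4.86]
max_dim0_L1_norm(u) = 3.88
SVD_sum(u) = [[0.95, -0.91, 1.56],[0.05, -0.04, 0.07],[1.30, -1.25, 2.13]] + [[-0.75, -0.54, 0.14], [-0.92, -0.66, 0.17], [0.58, 0.42, -0.11]] + [[-0.16, 0.28, 0.26], [0.19, -0.35, -0.33], [0.11, -0.2, -0.18]]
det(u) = 4.13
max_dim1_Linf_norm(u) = 1.99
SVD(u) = [[-0.59, -0.57, -0.57], [-0.03, -0.70, 0.72], [-0.81, 0.44, 0.4]] @ diag([3.461480322105998, 1.6444662493823454, 0.7251791049908434]) @ [[-0.47, 0.45, -0.76], [0.8, 0.58, -0.15], [0.37, -0.68, -0.63]]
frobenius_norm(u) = 3.90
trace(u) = 0.83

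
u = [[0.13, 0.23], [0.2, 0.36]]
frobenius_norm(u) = 0.49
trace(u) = 0.49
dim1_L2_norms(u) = [0.26, 0.41]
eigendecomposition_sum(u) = [[0.00, -0.00], [-0.0, 0.00]] + [[0.13,0.23], [0.2,0.36]]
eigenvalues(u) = [0.0, 0.49]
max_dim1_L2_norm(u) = 0.41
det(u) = 0.00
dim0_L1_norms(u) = [0.33, 0.59]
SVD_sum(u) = [[0.13, 0.23], [0.2, 0.36]] + [[0.0, -0.00],[-0.00, 0.0]]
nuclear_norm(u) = 0.49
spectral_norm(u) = 0.49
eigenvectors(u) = [[-0.87, -0.54], [0.49, -0.84]]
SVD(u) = [[-0.54, -0.84], [-0.84, 0.54]] @ diag([0.48928246097740363, 0.001635047367939359]) @ [[-0.49, -0.87], [-0.87, 0.49]]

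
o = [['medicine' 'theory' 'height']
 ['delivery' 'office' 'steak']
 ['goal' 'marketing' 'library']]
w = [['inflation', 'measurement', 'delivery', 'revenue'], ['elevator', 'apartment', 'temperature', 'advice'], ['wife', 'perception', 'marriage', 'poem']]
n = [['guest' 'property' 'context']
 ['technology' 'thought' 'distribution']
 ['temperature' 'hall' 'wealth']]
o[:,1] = ['theory', 'office', 'marketing']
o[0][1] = 'theory'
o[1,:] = ['delivery', 'office', 'steak']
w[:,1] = ['measurement', 'apartment', 'perception']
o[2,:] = ['goal', 'marketing', 'library']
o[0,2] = 'height'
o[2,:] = ['goal', 'marketing', 'library']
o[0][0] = 'medicine'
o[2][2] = 'library'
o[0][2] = 'height'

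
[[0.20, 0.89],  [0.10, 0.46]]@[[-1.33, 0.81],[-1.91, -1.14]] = [[-1.97, -0.85], [-1.01, -0.44]]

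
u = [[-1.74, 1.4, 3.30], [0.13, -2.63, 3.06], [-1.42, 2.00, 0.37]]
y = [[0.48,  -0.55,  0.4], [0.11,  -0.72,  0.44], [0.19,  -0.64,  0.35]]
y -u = [[2.22, -1.95, -2.90], [-0.02, 1.91, -2.62], [1.61, -2.64, -0.02]]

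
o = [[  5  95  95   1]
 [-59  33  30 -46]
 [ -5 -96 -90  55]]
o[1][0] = -59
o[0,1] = 95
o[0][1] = 95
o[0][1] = 95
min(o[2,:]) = -96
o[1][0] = -59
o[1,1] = 33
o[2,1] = -96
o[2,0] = -5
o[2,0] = -5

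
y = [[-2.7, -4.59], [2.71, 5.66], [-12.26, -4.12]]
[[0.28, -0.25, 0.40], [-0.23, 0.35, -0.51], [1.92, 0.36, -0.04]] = y@[[-0.17, -0.06, 0.04],[0.04, 0.09, -0.11]]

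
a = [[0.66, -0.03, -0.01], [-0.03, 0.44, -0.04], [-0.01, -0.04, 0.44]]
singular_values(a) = [0.66, 0.48, 0.4]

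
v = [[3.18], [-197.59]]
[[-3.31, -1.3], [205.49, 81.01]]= v @ [[-1.04,-0.41]]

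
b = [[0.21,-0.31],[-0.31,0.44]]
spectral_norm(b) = 0.66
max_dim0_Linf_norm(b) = 0.44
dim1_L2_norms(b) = [0.37, 0.54]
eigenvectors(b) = [[-0.82, 0.57], [-0.57, -0.82]]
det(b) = -0.00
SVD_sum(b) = [[0.21,-0.31], [-0.31,0.44]] + [[-0.0, -0.00], [-0.0, -0.00]]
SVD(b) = [[-0.57,  0.82], [0.82,  0.57]] @ diag([0.6556433123473088, 0.00564331234730869]) @ [[-0.57, 0.82], [-0.82, -0.57]]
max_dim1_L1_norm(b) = 0.75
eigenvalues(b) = [-0.01, 0.66]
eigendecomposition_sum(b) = [[-0.0, -0.0], [-0.00, -0.00]] + [[0.21, -0.31], [-0.31, 0.44]]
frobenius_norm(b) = 0.66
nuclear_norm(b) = 0.66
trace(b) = 0.65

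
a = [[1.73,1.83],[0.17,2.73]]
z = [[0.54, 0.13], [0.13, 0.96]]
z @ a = [[0.96, 1.34], [0.39, 2.86]]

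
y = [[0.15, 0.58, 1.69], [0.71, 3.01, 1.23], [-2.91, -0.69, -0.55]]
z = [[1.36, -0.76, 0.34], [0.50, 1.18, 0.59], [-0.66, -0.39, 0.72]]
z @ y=[[-1.33, -1.73, 1.18], [-0.8, 3.43, 1.97], [-2.47, -2.05, -1.99]]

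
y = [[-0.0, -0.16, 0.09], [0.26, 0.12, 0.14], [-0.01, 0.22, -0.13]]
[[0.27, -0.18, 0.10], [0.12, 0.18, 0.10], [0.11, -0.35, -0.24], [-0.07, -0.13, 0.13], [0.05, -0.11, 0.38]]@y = [[-0.05, -0.04, -0.01], [0.05, 0.02, 0.02], [-0.09, -0.11, -0.01], [-0.04, 0.02, -0.04], [-0.03, 0.06, -0.06]]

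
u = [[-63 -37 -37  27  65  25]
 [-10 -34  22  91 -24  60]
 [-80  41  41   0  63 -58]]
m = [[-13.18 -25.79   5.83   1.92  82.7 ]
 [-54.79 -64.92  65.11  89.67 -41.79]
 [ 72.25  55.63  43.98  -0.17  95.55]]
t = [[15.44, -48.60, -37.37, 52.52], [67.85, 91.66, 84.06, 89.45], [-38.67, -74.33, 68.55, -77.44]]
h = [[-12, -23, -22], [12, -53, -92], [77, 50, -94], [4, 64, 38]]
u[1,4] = -24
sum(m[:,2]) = 114.91999999999999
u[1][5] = 60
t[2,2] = 68.55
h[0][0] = -12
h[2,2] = -94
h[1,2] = -92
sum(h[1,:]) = -133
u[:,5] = [25, 60, -58]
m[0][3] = 1.92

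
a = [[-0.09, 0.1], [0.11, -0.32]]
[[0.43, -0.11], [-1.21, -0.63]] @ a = [[-0.05,0.08], [0.04,0.08]]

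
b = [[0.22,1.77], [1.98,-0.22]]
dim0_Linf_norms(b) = [1.98, 1.77]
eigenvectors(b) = [[0.73,-0.64], [0.69,0.77]]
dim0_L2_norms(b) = [1.99, 1.78]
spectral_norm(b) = 1.99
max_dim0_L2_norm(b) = 1.99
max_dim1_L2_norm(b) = 1.99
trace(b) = 0.00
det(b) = -3.55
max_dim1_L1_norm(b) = 2.2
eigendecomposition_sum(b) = [[1.05,0.89], [0.99,0.83]] + [[-0.83,0.89],[0.99,-1.05]]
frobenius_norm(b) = 2.67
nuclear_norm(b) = 3.78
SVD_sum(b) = [[0.12, -0.01], [1.99, -0.12]] + [[0.1,1.78],[-0.01,-0.10]]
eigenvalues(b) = [1.88, -1.88]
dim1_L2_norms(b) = [1.78, 1.99]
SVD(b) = [[-0.06, -1.0], [-1.00, 0.06]] @ diag([1.9928625479626423, 1.7828625479626425]) @ [[-1.0, 0.06], [-0.06, -1.00]]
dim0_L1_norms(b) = [2.2, 1.99]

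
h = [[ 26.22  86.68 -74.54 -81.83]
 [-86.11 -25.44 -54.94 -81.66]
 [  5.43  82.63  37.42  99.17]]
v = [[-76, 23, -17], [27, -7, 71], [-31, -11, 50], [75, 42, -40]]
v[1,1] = -7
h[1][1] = -25.44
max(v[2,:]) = 50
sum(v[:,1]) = 47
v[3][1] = 42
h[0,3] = -81.83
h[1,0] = -86.11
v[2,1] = -11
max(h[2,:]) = 99.17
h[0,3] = -81.83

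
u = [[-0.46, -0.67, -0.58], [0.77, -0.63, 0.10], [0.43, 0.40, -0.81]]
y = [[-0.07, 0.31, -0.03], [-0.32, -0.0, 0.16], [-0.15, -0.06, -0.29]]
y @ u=[[0.26, -0.16, 0.1], [0.22, 0.28, 0.06], [-0.10, 0.02, 0.32]]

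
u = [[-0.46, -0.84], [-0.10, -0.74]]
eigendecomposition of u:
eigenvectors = [[0.98, 0.88], [-0.21, 0.48]]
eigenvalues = [-0.28, -0.92]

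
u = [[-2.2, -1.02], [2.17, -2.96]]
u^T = [[-2.20, 2.17],[-1.02, -2.96]]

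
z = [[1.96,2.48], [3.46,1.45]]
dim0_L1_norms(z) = [5.42, 3.93]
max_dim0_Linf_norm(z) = 3.46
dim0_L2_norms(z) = [3.98, 2.87]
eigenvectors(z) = [[0.68, -0.61],[0.73, 0.79]]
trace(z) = 3.41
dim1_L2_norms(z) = [3.16, 3.75]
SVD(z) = [[-0.64, -0.77], [-0.77, 0.64]] @ diag([4.754940679824523, 1.2069130587369983]) @ [[-0.82, -0.57], [0.57, -0.82]]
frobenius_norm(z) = 4.91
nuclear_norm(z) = 5.96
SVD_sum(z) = [[2.49, 1.71], [3.03, 2.08]] + [[-0.53, 0.77],[0.43, -0.63]]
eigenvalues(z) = [4.65, -1.24]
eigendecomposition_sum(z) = [[2.52, 1.96], [2.73, 2.12]] + [[-0.56, 0.52], [0.73, -0.67]]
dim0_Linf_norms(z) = [3.46, 2.48]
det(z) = -5.74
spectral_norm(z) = 4.75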